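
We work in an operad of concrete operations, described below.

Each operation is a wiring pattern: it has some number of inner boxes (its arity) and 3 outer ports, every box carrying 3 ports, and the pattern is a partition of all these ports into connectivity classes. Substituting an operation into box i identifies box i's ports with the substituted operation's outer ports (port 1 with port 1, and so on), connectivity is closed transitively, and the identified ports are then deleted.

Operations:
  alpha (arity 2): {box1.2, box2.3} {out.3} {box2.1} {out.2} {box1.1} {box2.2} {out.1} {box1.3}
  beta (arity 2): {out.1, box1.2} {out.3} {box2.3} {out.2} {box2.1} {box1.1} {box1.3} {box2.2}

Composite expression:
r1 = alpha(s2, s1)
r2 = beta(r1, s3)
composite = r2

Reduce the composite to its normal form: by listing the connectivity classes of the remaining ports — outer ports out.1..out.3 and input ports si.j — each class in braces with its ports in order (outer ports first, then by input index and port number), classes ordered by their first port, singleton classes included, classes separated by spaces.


{out.1} {out.2} {out.3} {s1.1} {s1.2} {s1.3, s2.2} {s2.1} {s2.3} {s3.1} {s3.2} {s3.3}

Reachability decides: close wires over beta-identified ports.
alpha over (s2, s1) gives {out.1} {out.2} {out.3} {s1.1} {s1.2} {s1.3, s2.2} {s2.1} {s2.3}, out.j being that stage's outer ports
beta over (s2, s1, s3) gives {out.1} {out.2} {out.3} {s1.1} {s1.2} {s1.3, s2.2} {s2.1} {s2.3} {s3.1} {s3.2} {s3.3}, out.j being that stage's outer ports


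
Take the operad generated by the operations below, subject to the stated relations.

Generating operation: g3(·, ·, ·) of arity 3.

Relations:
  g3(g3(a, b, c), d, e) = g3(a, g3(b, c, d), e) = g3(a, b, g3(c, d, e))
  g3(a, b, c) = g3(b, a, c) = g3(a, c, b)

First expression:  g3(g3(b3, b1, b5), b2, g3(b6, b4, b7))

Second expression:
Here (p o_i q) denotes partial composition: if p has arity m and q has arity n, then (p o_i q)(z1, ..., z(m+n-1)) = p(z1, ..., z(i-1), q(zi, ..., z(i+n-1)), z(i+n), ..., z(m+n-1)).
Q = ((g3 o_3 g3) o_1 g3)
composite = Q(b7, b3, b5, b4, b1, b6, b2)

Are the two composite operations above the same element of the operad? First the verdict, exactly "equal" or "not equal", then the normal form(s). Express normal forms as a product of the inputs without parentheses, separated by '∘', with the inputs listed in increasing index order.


equal — both sides give b1 ∘ b2 ∘ b3 ∘ b4 ∘ b5 ∘ b6 ∘ b7

The first expression, normalized: b1 ∘ b2 ∘ b3 ∘ b4 ∘ b5 ∘ b6 ∘ b7
The second expression, normalized: b1 ∘ b2 ∘ b3 ∘ b4 ∘ b5 ∘ b6 ∘ b7
One common form — equal.


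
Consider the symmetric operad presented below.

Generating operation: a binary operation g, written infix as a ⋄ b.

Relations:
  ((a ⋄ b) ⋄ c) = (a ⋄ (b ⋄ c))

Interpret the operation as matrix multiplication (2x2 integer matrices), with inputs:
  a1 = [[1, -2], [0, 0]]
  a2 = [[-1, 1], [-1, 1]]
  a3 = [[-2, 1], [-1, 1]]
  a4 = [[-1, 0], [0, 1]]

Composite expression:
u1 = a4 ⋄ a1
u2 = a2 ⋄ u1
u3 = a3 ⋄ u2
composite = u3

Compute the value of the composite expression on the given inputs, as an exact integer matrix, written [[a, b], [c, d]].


[[-1, 2], [0, 0]]

(a4 ⋄ a1) = [[-1, 2], [0, 0]]
(a2 ⋄ (a4 ⋄ a1)) = [[1, -2], [1, -2]]
(a3 ⋄ (a2 ⋄ (a4 ⋄ a1))) = [[-1, 2], [0, 0]]


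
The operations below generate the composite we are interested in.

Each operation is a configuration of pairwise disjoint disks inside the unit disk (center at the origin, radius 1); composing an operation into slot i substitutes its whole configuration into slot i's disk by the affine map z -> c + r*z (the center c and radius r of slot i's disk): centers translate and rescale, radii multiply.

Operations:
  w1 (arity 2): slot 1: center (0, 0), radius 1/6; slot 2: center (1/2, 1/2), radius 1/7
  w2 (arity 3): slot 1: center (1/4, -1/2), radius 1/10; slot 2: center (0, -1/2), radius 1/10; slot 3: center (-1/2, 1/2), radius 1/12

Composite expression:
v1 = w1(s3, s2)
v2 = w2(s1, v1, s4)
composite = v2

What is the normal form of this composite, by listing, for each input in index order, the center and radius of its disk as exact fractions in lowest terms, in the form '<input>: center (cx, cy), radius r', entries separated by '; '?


Affine substitution under w2: radii multiply and s-centers shift.
for s1, the 1-step affine chain lands on center (1/4, -1/2), radius 1/10
for s3, the 2-step affine chain lands on center (0, -1/2), radius 1/60
for s2, the 2-step affine chain lands on center (1/20, -9/20), radius 1/70
for s4, the 1-step affine chain lands on center (-1/2, 1/2), radius 1/12

s1: center (1/4, -1/2), radius 1/10; s2: center (1/20, -9/20), radius 1/70; s3: center (0, -1/2), radius 1/60; s4: center (-1/2, 1/2), radius 1/12


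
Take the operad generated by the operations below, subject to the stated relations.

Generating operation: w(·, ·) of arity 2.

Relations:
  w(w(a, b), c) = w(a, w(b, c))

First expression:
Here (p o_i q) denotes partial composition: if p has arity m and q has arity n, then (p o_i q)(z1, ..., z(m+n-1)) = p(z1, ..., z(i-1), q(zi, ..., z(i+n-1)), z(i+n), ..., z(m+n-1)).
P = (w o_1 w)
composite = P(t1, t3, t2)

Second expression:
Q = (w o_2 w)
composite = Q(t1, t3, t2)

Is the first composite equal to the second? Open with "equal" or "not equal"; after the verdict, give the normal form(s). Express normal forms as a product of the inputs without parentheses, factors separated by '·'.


equal; the common form is t1 · t3 · t2

Normal form of the first expression: t1 · t3 · t2
Normal form of the second expression: t1 · t3 · t2
Identical normal forms: equal.


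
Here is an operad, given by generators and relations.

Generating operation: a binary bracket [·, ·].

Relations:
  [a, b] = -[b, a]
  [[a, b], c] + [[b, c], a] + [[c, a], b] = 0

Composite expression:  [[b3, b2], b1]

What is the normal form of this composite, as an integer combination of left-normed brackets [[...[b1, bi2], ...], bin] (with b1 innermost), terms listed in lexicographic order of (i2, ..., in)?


Antisymmetry and Jacobi reduce to b1-anchored left-normed brackets.
Composite bracket: [[b3, b2], b1]
Applying ab - ba throughout gives 4 signed words (2^2 = 4).
Keep just the words that open with b1:
  the word b1b2b3 carries sign +1 and contributes +[[b1, b2], b3]
  the word b1b3b2 carries sign -1 and contributes -[[b1, b3], b2]

[[b1, b2], b3] - [[b1, b3], b2]


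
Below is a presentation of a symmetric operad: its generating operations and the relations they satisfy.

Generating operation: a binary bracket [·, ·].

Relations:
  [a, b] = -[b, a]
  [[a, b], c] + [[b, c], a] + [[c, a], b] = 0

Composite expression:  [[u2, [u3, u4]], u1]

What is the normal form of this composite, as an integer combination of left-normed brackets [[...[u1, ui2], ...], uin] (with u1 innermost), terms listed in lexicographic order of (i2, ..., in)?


-[[[u1, u2], u3], u4] + [[[u1, u2], u4], u3] + [[[u1, u3], u4], u2] - [[[u1, u4], u3], u2]

A multilinear Lie element is pinned by u1-initial words (u1 innermost).
Composite bracket: [[u2, [u3, u4]], u1]
Each bracket splits as ab - ba, giving 8 signed words (2^3 = 8).
The u1-initial words carry the normal form:
  word u1u2u3u4 has sign -1, contributing -[[[u1, u2], u3], u4]
  word u1u2u4u3 has sign +1, contributing +[[[u1, u2], u4], u3]
  word u1u3u4u2 has sign +1, contributing +[[[u1, u3], u4], u2]
  word u1u4u3u2 has sign -1, contributing -[[[u1, u4], u3], u2]


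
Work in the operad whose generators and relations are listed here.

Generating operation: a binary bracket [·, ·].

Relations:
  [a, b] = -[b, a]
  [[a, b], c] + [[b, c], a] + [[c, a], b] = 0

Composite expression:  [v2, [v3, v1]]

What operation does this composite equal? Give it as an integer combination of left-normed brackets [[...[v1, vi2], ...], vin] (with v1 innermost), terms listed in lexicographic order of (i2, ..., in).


[[v1, v3], v2]

Antisymmetry and Jacobi reduce to v1-anchored left-normed brackets.
Composite bracket: [v2, [v3, v1]]
Applying ab - ba throughout gives 4 signed words (2^2 = 4).
Words beginning with v1 determine it all:
  from v1v3v2, sign +1: term +[[v1, v3], v2]


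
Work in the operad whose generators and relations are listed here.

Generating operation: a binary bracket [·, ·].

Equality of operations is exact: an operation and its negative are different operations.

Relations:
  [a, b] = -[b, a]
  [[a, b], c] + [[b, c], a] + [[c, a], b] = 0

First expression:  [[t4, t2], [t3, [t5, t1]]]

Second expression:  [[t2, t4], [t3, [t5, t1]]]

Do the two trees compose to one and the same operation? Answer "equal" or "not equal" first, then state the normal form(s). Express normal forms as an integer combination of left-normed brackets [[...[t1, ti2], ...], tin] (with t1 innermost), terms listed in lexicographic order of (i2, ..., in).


not equal — first [[[[t1, t5], t3], t2], t4] - [[[[t1, t5], t3], t4], t2], second -[[[[t1, t5], t3], t2], t4] + [[[[t1, t5], t3], t4], t2]

The first expression, normalized: [[[[t1, t5], t3], t2], t4] - [[[[t1, t5], t3], t4], t2]
The second expression, normalized: -[[[[t1, t5], t3], t2], t4] + [[[[t1, t5], t3], t4], t2]
Distinct normal forms: not equal.


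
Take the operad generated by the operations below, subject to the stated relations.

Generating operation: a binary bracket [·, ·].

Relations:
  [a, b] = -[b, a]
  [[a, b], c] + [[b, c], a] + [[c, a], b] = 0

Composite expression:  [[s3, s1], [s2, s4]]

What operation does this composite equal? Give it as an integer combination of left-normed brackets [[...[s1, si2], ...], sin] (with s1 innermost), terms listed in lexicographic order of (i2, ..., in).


Skip Jacobi rewriting: expand, keep s1-initial words, read off terms.
Composite bracket: [[s3, s1], [s2, s4]]
Expanding via [a, b] = ab - ba: 8 signed words (2^3 = 8).
The s1-initial words carry the normal form:
  sign of s1s3s2s4 is -1, so it contributes -[[[s1, s3], s2], s4]
  sign of s1s3s4s2 is +1, so it contributes +[[[s1, s3], s4], s2]

-[[[s1, s3], s2], s4] + [[[s1, s3], s4], s2]


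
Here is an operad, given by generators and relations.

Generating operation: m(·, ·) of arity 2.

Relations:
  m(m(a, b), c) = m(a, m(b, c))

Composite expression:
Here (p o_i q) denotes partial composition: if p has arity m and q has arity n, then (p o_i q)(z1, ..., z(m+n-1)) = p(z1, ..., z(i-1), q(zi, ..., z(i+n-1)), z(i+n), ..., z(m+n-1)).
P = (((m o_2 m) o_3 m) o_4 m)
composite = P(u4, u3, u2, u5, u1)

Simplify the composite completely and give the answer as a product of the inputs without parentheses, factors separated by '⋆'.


Associativity of m dissolves the nesting; only the u-input order survives.
m(u5, u1) reduces to u5 ⋆ u1
m(u2, m(u5, u1)) reduces to u2 ⋆ u5 ⋆ u1
m(u3, m(u2, m(u5, u1))) reduces to u3 ⋆ u2 ⋆ u5 ⋆ u1
m(u4, m(u3, m(u2, m(u5, u1)))) reduces to u4 ⋆ u3 ⋆ u2 ⋆ u5 ⋆ u1

u4 ⋆ u3 ⋆ u2 ⋆ u5 ⋆ u1


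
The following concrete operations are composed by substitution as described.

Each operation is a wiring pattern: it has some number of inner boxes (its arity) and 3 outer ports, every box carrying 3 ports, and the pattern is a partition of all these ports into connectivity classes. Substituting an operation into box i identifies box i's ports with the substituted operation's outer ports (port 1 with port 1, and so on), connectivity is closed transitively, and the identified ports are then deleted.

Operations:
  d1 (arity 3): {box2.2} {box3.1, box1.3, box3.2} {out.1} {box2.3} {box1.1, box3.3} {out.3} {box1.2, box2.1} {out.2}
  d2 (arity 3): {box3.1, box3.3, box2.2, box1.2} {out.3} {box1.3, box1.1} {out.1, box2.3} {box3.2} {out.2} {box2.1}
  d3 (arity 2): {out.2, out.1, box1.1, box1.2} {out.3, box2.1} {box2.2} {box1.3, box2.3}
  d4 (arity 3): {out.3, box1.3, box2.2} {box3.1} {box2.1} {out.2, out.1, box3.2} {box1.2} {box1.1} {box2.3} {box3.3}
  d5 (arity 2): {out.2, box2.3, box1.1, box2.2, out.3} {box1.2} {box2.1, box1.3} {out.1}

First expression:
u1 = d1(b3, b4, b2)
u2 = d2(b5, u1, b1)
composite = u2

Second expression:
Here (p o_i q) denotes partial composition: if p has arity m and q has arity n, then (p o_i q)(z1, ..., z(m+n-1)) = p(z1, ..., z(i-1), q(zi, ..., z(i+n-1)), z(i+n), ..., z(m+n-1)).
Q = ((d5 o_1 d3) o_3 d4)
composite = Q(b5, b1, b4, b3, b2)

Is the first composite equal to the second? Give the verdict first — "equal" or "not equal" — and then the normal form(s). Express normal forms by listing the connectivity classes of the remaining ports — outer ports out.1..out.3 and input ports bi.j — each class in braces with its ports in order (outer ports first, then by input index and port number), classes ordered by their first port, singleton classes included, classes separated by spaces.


not equal — first {out.1} {out.2} {out.3} {b1.1, b1.3, b5.2} {b1.2} {b2.1, b2.2, b3.3} {b2.3, b3.1} {b3.2, b4.1} {b4.2} {b4.3} {b5.1, b5.3}, second {out.1} {out.2, out.3, b1.1, b2.2, b3.2, b4.3, b5.1, b5.2} {b1.2} {b1.3, b5.3} {b2.1} {b2.3} {b3.1} {b3.3} {b4.1} {b4.2}

The first expression reduces to {out.1} {out.2} {out.3} {b1.1, b1.3, b5.2} {b1.2} {b2.1, b2.2, b3.3} {b2.3, b3.1} {b3.2, b4.1} {b4.2} {b4.3} {b5.1, b5.3}
The second expression reduces to {out.1} {out.2, out.3, b1.1, b2.2, b3.2, b4.3, b5.1, b5.2} {b1.2} {b1.3, b5.3} {b2.1} {b2.3} {b3.1} {b3.3} {b4.1} {b4.2}
They disagree, so not equal.


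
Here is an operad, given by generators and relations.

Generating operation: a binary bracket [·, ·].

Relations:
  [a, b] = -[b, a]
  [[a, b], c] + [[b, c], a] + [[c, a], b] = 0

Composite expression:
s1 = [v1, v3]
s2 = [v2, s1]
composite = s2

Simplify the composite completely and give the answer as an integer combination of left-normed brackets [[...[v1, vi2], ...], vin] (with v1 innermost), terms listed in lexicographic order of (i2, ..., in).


-[[v1, v3], v2]


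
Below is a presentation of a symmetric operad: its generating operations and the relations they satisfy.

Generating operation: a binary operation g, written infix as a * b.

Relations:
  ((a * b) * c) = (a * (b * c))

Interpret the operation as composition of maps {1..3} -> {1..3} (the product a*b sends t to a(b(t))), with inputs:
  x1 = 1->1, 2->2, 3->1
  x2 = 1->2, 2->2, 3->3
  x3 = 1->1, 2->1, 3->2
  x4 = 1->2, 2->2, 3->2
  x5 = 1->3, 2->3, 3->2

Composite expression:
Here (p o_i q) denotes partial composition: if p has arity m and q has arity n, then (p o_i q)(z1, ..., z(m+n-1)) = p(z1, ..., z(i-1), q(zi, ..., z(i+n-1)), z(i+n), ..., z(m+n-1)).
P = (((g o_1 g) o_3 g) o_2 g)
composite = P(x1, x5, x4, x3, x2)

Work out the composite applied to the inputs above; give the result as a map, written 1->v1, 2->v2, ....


1->1, 2->1, 3->1

(x5 * x4) = 1->3, 2->3, 3->3
(x1 * (x5 * x4)) = 1->1, 2->1, 3->1
(x3 * x2) = 1->1, 2->1, 3->2
((x1 * (x5 * x4)) * (x3 * x2)) = 1->1, 2->1, 3->1


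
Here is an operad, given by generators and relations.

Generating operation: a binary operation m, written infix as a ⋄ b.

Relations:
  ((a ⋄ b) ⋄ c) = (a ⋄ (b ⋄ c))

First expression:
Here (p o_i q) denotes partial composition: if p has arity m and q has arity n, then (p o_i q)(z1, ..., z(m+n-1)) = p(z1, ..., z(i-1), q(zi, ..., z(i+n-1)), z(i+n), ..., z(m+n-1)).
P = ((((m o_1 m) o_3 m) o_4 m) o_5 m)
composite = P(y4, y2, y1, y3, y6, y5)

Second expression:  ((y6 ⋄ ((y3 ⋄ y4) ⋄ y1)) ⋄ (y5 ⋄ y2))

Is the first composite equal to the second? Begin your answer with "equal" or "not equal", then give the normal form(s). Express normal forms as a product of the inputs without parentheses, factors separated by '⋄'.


not equal — first y4 ⋄ y2 ⋄ y1 ⋄ y3 ⋄ y6 ⋄ y5, second y6 ⋄ y3 ⋄ y4 ⋄ y1 ⋄ y5 ⋄ y2

In normal form, the first expression is y4 ⋄ y2 ⋄ y1 ⋄ y3 ⋄ y6 ⋄ y5
In normal form, the second expression is y6 ⋄ y3 ⋄ y4 ⋄ y1 ⋄ y5 ⋄ y2
The normal forms differ: not equal.


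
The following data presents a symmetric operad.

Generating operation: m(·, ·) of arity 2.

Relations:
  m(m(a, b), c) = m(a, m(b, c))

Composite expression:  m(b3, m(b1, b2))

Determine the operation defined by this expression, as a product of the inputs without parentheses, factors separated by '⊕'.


b3 ⊕ b1 ⊕ b2

The m-tree's shape is irrelevant; the b-reading-order decides.
m(b1, b2) collapses to b1 ⊕ b2
m(b3, m(b1, b2)) collapses to b3 ⊕ b1 ⊕ b2


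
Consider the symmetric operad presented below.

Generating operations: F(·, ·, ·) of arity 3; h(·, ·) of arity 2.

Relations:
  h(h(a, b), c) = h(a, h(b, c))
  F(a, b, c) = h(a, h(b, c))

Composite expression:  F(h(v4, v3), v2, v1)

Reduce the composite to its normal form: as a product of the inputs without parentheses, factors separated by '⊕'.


v4 ⊕ v3 ⊕ v2 ⊕ v1

All parenthesizations of F agree; list the v-inputs left to right.
h(v4, v3) linearizes to v4 ⊕ v3
F(h(v4, v3), v2, v1) linearizes to v4 ⊕ v3 ⊕ v2 ⊕ v1


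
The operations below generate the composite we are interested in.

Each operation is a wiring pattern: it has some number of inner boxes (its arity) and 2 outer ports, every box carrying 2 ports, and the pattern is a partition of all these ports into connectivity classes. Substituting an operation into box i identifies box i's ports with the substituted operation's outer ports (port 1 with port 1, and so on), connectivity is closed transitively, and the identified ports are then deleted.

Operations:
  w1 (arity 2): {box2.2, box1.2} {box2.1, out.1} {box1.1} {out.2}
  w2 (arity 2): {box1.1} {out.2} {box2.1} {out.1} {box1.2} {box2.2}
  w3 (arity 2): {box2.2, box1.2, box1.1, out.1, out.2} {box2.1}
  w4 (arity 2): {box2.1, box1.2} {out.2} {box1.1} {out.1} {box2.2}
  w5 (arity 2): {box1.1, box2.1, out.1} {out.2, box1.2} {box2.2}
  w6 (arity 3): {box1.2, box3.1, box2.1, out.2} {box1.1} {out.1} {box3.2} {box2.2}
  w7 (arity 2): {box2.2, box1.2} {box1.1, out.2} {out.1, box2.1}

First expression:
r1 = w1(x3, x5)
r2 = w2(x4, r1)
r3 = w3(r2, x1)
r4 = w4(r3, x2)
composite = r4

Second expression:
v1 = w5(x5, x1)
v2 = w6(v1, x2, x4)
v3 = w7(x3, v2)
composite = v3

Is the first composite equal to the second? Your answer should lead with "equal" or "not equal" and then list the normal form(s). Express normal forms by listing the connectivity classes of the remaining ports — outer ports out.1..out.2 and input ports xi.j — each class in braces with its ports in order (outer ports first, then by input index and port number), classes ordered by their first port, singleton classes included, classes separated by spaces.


not equal; the first gives {out.1} {out.2} {x1.1} {x1.2, x2.1} {x2.2} {x3.1} {x3.2, x5.2} {x4.1} {x4.2} {x5.1} and the second {out.1} {out.2, x3.1} {x1.1, x5.1} {x1.2} {x2.1, x3.2, x4.1, x5.2} {x2.2} {x4.2}


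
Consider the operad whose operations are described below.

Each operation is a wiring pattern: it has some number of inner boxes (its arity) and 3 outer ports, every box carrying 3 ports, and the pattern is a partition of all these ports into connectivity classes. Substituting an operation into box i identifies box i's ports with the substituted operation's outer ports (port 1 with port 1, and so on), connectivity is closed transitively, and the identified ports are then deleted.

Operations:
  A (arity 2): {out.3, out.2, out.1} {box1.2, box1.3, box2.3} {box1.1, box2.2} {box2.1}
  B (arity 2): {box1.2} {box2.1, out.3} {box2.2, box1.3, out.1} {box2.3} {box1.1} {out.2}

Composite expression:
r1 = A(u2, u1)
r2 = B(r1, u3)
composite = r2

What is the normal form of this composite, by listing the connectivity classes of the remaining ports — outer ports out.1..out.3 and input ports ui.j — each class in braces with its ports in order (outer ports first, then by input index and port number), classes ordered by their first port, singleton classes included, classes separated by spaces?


{out.1, u3.2} {out.2} {out.3, u3.1} {u1.1} {u1.2, u2.1} {u1.3, u2.2, u2.3} {u3.3}


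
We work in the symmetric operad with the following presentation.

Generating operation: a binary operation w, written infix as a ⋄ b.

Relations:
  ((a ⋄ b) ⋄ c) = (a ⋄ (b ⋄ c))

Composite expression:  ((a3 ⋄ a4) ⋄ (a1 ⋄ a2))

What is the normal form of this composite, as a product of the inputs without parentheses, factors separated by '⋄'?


The w-tree's shape is irrelevant; the a-reading-order decides.
(a3 ⋄ a4) linearizes to a3 ⋄ a4
(a1 ⋄ a2) linearizes to a1 ⋄ a2
((a3 ⋄ a4) ⋄ (a1 ⋄ a2)) linearizes to a3 ⋄ a4 ⋄ a1 ⋄ a2

a3 ⋄ a4 ⋄ a1 ⋄ a2


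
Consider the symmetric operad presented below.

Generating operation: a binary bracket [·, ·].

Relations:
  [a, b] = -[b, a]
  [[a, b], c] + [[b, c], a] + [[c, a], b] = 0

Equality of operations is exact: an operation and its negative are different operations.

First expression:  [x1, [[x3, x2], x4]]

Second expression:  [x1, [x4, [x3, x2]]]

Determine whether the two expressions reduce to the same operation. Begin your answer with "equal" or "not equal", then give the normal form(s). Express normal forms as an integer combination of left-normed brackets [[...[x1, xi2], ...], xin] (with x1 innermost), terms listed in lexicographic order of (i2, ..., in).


not equal: they reduce to -[[[x1, x2], x3], x4] + [[[x1, x3], x2], x4] + [[[x1, x4], x2], x3] - [[[x1, x4], x3], x2] and [[[x1, x2], x3], x4] - [[[x1, x3], x2], x4] - [[[x1, x4], x2], x3] + [[[x1, x4], x3], x2]

The first composite normalizes to -[[[x1, x2], x3], x4] + [[[x1, x3], x2], x4] + [[[x1, x4], x2], x3] - [[[x1, x4], x3], x2]
The second composite normalizes to [[[x1, x2], x3], x4] - [[[x1, x3], x2], x4] - [[[x1, x4], x2], x3] + [[[x1, x4], x3], x2]
Different reductions; not equal.


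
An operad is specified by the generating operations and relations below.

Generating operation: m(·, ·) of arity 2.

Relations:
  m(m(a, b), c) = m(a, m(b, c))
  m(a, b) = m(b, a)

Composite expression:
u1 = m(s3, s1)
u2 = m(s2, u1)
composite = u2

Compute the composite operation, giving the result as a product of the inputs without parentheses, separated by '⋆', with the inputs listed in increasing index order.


Reordering under m is free, so list the s-inputs canonically.
m(s3, s1) linearizes to s3 ⋆ s1
m(s2, m(s3, s1)) linearizes to s2 ⋆ s3 ⋆ s1
putting the inputs in ascending order: s1 ⋆ s2 ⋆ s3

s1 ⋆ s2 ⋆ s3


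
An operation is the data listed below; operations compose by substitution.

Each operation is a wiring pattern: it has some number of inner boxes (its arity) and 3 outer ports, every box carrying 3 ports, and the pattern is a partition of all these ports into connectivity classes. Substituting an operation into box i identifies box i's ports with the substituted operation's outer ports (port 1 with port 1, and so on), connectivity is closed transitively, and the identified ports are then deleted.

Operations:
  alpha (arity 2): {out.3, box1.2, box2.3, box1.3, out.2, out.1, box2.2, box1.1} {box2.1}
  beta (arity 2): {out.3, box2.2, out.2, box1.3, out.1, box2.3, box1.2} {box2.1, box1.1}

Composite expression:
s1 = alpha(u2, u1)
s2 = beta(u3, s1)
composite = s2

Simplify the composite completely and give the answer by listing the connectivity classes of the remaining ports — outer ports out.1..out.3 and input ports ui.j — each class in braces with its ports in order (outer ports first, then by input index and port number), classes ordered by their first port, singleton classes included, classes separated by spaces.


{out.1, out.2, out.3, u1.2, u1.3, u2.1, u2.2, u2.3, u3.1, u3.2, u3.3} {u1.1}


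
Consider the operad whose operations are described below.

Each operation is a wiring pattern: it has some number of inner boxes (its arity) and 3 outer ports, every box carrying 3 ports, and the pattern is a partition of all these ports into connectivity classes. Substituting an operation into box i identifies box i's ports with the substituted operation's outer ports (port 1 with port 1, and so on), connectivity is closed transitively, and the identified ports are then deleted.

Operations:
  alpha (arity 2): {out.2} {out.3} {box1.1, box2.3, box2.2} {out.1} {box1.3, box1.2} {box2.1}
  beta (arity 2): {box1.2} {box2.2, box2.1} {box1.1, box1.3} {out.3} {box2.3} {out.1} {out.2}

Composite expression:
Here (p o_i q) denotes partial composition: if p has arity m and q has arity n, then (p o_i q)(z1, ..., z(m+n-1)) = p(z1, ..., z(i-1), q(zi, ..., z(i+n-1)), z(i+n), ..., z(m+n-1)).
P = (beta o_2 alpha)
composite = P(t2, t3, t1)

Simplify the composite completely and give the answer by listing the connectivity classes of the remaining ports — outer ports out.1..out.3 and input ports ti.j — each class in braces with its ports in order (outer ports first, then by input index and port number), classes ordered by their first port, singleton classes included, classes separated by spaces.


Two ports join when wires chain via beta-identified ports.
the subtree at alpha composes to {out.1} {out.2} {out.3} {t1.1} {t1.2, t1.3, t3.1} {t3.2, t3.3} on (t3, t1); out.j = own outer ports
the subtree at beta composes to {out.1} {out.2} {out.3} {t1.1} {t1.2, t1.3, t3.1} {t2.1, t2.3} {t2.2} {t3.2, t3.3} on (t2, t3, t1); out.j = own outer ports

{out.1} {out.2} {out.3} {t1.1} {t1.2, t1.3, t3.1} {t2.1, t2.3} {t2.2} {t3.2, t3.3}


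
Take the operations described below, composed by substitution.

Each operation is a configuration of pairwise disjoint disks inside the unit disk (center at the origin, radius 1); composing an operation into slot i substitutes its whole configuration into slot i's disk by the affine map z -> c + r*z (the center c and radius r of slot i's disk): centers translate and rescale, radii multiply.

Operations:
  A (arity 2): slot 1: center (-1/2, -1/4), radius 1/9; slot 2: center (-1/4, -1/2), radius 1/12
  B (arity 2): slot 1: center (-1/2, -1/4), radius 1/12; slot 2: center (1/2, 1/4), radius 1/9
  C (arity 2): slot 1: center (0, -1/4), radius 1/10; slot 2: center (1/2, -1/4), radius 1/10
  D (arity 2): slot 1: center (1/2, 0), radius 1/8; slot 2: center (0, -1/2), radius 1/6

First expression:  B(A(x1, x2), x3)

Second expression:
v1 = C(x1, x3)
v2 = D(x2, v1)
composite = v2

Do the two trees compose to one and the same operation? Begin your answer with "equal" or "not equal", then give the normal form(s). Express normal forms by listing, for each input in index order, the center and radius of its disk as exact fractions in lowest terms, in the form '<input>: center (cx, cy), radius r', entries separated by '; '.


not equal; first: x1: center (-13/24, -13/48), radius 1/108; x2: center (-25/48, -7/24), radius 1/144; x3: center (1/2, 1/4), radius 1/9; second: x1: center (0, -13/24), radius 1/60; x2: center (1/2, 0), radius 1/8; x3: center (1/12, -13/24), radius 1/60


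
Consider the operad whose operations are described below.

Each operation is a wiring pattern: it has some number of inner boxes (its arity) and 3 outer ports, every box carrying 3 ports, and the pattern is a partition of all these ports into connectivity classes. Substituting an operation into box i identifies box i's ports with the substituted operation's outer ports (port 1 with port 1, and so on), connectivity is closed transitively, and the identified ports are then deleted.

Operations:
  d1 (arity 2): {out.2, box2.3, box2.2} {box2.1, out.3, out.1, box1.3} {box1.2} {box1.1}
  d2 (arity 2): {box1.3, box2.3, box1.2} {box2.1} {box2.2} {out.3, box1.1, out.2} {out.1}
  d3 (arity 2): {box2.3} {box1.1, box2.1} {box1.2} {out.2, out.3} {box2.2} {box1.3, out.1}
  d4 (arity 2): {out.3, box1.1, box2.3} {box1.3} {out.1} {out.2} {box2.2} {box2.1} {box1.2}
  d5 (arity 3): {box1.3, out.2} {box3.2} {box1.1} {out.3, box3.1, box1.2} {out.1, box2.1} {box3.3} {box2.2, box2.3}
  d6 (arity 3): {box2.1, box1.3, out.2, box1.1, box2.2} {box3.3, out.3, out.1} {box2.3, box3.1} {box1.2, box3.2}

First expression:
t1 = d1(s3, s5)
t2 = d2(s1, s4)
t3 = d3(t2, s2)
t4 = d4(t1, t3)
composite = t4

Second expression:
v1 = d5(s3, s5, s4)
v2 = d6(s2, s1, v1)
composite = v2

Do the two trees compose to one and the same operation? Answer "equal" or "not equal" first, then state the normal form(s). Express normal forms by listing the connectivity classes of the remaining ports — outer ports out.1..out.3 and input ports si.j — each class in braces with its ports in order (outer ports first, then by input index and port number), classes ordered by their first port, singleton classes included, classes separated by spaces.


not equal; the first gives {out.1} {out.2} {out.3, s3.3, s5.1} {s1.1} {s1.2, s1.3, s4.3} {s2.1} {s2.2} {s2.3} {s3.1} {s3.2} {s4.1} {s4.2} {s5.2, s5.3} and the second {out.1, out.3, s3.2, s4.1} {out.2, s1.1, s1.2, s2.1, s2.3} {s1.3, s5.1} {s2.2, s3.3} {s3.1} {s4.2} {s4.3} {s5.2, s5.3}


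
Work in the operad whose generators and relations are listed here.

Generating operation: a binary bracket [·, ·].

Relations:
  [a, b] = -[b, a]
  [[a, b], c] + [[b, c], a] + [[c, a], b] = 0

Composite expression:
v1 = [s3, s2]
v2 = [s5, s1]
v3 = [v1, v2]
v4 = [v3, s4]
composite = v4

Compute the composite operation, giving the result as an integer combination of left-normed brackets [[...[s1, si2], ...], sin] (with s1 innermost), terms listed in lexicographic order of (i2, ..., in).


-[[[[s1, s5], s2], s3], s4] + [[[[s1, s5], s3], s2], s4]

Antisymmetry and Jacobi reduce to s1-anchored left-normed brackets.
Composite bracket: [[[s3, s2], [s5, s1]], s4]
Expanding via [a, b] = ab - ba: 16 signed words (2^4 = 16).
Coefficients come from the s1-initial words:
  s1s5s2s3s4 appears with sign -1, giving the term -[[[[s1, s5], s2], s3], s4]
  s1s5s3s2s4 appears with sign +1, giving the term +[[[[s1, s5], s3], s2], s4]


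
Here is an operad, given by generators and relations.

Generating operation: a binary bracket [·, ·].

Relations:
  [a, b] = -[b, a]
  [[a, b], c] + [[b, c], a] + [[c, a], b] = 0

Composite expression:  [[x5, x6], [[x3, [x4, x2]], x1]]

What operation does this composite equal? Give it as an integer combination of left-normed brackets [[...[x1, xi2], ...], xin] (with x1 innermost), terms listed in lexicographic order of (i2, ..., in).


Expand each bracket as ab - ba; the x1-initial words give the coefficients.
Composite bracket: [[x5, x6], [[x3, [x4, x2]], x1]]
Expanding via [a, b] = ab - ba: 32 signed words (2^5 = 32).
The x1-initial words carry the normal form:
  x1x2x4x3x5x6 appears with sign +1, giving the term +[[[[[x1, x2], x4], x3], x5], x6]
  x1x2x4x3x6x5 appears with sign -1, giving the term -[[[[[x1, x2], x4], x3], x6], x5]
  x1x3x2x4x5x6 appears with sign -1, giving the term -[[[[[x1, x3], x2], x4], x5], x6]
  x1x3x2x4x6x5 appears with sign +1, giving the term +[[[[[x1, x3], x2], x4], x6], x5]
  x1x3x4x2x5x6 appears with sign +1, giving the term +[[[[[x1, x3], x4], x2], x5], x6]
  x1x3x4x2x6x5 appears with sign -1, giving the term -[[[[[x1, x3], x4], x2], x6], x5]
  x1x4x2x3x5x6 appears with sign -1, giving the term -[[[[[x1, x4], x2], x3], x5], x6]
  x1x4x2x3x6x5 appears with sign +1, giving the term +[[[[[x1, x4], x2], x3], x6], x5]

[[[[[x1, x2], x4], x3], x5], x6] - [[[[[x1, x2], x4], x3], x6], x5] - [[[[[x1, x3], x2], x4], x5], x6] + [[[[[x1, x3], x2], x4], x6], x5] + [[[[[x1, x3], x4], x2], x5], x6] - [[[[[x1, x3], x4], x2], x6], x5] - [[[[[x1, x4], x2], x3], x5], x6] + [[[[[x1, x4], x2], x3], x6], x5]


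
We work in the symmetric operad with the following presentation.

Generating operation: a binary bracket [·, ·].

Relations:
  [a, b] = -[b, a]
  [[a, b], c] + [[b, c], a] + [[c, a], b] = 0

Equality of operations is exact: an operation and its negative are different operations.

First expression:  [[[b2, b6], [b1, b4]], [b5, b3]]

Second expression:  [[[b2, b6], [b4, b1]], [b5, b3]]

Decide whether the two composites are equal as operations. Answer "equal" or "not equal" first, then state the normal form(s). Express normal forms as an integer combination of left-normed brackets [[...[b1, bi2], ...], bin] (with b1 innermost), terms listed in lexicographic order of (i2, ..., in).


not equal: they reduce to [[[[[b1, b4], b2], b6], b3], b5] - [[[[[b1, b4], b2], b6], b5], b3] - [[[[[b1, b4], b6], b2], b3], b5] + [[[[[b1, b4], b6], b2], b5], b3] and -[[[[[b1, b4], b2], b6], b3], b5] + [[[[[b1, b4], b2], b6], b5], b3] + [[[[[b1, b4], b6], b2], b3], b5] - [[[[[b1, b4], b6], b2], b5], b3]


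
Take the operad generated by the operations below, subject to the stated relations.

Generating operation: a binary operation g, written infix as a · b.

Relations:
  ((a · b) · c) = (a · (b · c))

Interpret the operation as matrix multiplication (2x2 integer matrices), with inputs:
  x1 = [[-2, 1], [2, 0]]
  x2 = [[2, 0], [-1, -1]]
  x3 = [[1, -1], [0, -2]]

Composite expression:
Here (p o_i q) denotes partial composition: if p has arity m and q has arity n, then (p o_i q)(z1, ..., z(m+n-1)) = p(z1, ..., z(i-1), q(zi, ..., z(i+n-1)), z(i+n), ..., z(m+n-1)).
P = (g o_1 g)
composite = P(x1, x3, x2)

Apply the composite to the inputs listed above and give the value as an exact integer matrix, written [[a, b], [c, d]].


[[-4, 0], [6, 2]]

(x1 · x3) = [[-2, 0], [2, -2]]
((x1 · x3) · x2) = [[-4, 0], [6, 2]]


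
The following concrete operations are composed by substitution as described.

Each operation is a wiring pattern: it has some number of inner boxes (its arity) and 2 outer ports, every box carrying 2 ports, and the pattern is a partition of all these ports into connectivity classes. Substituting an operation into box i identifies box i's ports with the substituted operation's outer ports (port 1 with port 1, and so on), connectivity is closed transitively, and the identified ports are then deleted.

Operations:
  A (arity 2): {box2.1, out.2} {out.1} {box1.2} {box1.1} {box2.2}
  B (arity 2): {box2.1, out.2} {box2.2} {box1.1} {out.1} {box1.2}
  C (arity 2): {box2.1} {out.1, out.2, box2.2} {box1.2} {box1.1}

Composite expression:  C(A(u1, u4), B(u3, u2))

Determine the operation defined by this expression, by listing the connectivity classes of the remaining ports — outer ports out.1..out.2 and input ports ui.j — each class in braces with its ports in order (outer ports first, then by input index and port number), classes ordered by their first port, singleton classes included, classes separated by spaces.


{out.1, out.2, u2.1} {u1.1} {u1.2} {u2.2} {u3.1} {u3.2} {u4.1} {u4.2}

Two ports join when wires chain via C-identified ports.
after A, the pattern on (u1, u4) reads {out.1} {out.2, u4.1} {u1.1} {u1.2} {u4.2} (out.j = its outer ports)
after B, the pattern on (u3, u2) reads {out.1} {out.2, u2.1} {u2.2} {u3.1} {u3.2} (out.j = its outer ports)
after C, the pattern on (u1, u4, u3, u2) reads {out.1, out.2, u2.1} {u1.1} {u1.2} {u2.2} {u3.1} {u3.2} {u4.1} {u4.2} (out.j = its outer ports)


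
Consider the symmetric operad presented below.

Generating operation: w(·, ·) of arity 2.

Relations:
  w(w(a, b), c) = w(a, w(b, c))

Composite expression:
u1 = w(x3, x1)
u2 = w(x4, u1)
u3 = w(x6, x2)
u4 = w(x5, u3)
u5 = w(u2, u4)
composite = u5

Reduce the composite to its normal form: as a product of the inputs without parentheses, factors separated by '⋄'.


Key point: w is associative — brackets drop, the x-order remains.
w(x3, x1) flattens to x3 ⋄ x1
w(x4, w(x3, x1)) flattens to x4 ⋄ x3 ⋄ x1
w(x6, x2) flattens to x6 ⋄ x2
w(x5, w(x6, x2)) flattens to x5 ⋄ x6 ⋄ x2
w(w(x4, w(x3, x1)), w(x5, w(x6, x2))) flattens to x4 ⋄ x3 ⋄ x1 ⋄ x5 ⋄ x6 ⋄ x2

x4 ⋄ x3 ⋄ x1 ⋄ x5 ⋄ x6 ⋄ x2


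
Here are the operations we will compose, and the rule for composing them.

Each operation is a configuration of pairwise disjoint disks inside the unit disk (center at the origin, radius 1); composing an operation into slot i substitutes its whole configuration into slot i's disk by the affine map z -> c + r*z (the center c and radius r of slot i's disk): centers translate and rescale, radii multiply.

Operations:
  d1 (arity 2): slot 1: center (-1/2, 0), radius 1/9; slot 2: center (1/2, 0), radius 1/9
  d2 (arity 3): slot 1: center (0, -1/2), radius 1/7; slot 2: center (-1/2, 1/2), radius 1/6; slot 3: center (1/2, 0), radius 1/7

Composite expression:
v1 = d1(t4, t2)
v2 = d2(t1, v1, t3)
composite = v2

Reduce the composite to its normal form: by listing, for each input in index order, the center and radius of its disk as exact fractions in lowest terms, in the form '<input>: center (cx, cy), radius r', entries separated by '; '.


t1: center (0, -1/2), radius 1/7; t2: center (-5/12, 1/2), radius 1/54; t3: center (1/2, 0), radius 1/7; t4: center (-7/12, 1/2), radius 1/54

Affine substitution under d2: radii multiply and t-centers shift.
input t1: applying the 1 nested substitution gives center (0, -1/2), radius 1/7
input t4: applying the 2 nested substitutions gives center (-7/12, 1/2), radius 1/54
input t2: applying the 2 nested substitutions gives center (-5/12, 1/2), radius 1/54
input t3: applying the 1 nested substitution gives center (1/2, 0), radius 1/7


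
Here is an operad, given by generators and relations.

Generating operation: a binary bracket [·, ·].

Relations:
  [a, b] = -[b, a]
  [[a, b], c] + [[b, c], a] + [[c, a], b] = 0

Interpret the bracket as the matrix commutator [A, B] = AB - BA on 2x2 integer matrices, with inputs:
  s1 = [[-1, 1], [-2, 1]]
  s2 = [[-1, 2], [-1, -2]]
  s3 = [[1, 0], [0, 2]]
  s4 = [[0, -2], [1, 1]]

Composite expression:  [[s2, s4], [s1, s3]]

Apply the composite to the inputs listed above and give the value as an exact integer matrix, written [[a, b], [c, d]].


[[0, 0], [0, 0]]

[s2, s4] = [[0, 0], [0, 0]]
[s1, s3] = [[0, 1], [2, 0]]
[[s2, s4], [s1, s3]] = [[0, 0], [0, 0]]


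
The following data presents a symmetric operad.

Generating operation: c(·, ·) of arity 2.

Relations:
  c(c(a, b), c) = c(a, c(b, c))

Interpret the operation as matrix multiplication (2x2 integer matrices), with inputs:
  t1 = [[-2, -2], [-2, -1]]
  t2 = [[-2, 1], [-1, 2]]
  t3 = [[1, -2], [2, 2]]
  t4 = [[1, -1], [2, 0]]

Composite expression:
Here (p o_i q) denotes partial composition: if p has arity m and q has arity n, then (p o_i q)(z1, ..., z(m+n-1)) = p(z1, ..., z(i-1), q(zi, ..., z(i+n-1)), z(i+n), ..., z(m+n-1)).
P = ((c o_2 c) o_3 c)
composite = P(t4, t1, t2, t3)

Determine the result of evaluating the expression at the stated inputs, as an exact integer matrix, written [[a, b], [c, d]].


c(t2, t3) = [[0, 6], [3, 6]]
c(t1, c(t2, t3)) = [[-6, -24], [-3, -18]]
c(t4, c(t1, c(t2, t3))) = [[-3, -6], [-12, -48]]

[[-3, -6], [-12, -48]]


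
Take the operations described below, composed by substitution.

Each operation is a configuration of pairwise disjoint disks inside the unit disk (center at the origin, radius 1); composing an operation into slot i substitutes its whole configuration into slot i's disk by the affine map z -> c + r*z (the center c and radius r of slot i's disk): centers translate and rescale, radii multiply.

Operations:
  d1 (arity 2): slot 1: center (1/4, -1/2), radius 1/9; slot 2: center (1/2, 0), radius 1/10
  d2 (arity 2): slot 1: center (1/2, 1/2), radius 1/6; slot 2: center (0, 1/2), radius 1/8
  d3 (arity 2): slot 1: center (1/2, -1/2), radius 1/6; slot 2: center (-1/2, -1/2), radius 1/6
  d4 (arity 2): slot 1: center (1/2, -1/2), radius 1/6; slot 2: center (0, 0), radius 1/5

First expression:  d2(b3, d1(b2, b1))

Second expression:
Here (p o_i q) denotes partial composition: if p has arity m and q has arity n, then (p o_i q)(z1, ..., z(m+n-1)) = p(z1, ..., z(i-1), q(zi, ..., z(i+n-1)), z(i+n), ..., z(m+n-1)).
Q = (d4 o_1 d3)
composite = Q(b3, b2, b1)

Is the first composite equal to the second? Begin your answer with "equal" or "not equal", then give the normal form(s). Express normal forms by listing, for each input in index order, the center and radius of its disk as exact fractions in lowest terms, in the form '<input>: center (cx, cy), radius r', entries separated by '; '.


The first composite normalizes to b1: center (1/16, 1/2), radius 1/80; b2: center (1/32, 7/16), radius 1/72; b3: center (1/2, 1/2), radius 1/6
The second composite normalizes to b1: center (0, 0), radius 1/5; b2: center (5/12, -7/12), radius 1/36; b3: center (7/12, -7/12), radius 1/36
No match — not equal.

not equal — first b1: center (1/16, 1/2), radius 1/80; b2: center (1/32, 7/16), radius 1/72; b3: center (1/2, 1/2), radius 1/6, second b1: center (0, 0), radius 1/5; b2: center (5/12, -7/12), radius 1/36; b3: center (7/12, -7/12), radius 1/36
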